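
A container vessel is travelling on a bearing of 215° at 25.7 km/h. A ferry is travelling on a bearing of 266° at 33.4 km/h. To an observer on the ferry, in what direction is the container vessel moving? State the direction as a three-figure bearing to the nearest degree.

135°

Taking east as x and north as y: container vessel velocity = (-14.741, -21.052) km/h; ferry velocity = (-33.319, -2.330) km/h.
Velocity of container vessel relative to ferry = (-14.741, -21.052) − (-33.319, -2.330) = (18.578, -18.722) km/h.
Bearing = atan2(18.58, -18.72) = 135.22° clockwise from north.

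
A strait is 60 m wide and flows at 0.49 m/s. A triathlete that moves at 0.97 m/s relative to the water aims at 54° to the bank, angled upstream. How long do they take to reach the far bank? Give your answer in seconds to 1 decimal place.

76.5 s

The component of the triathlete's velocity perpendicular to the bank is 0.97 × sin 54° = 0.785 m/s.
Only the cross-stream component determines the crossing time; the current contributes nothing perpendicular to the bank.
Time = 60 / 0.785 = 76.458 s.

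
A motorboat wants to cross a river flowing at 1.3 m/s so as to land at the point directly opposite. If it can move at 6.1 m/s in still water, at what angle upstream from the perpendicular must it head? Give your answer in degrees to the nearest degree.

12°

To cancel the current, the upstream component of the motorboat's velocity must equal the flow: 6.1 sin θ = 1.3.
sin θ = 1.3 / 6.1 = 0.2131.
θ = arcsin(0.2131) = 12.305°.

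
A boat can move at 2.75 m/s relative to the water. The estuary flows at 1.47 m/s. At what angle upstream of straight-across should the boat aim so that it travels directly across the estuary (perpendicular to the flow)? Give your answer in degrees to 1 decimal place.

32.3°

To cancel the current, the upstream component of the boat's velocity must equal the flow: 2.75 sin θ = 1.47.
sin θ = 1.47 / 2.75 = 0.5345.
θ = arcsin(0.5345) = 32.313°.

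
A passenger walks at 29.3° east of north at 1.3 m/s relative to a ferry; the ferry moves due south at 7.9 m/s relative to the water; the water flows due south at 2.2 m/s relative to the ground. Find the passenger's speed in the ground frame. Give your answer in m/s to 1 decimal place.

9.0 m/s

In east/north components (m/s): passenger relative to ferry = (0.636, 1.134); ferry relative to water = (0.000, -7.900); water relative to ground = (0.000, -2.200).
Sum = (0.636, -8.966) m/s.
Speed = |(0.636, -8.966)| = 8.989 m/s.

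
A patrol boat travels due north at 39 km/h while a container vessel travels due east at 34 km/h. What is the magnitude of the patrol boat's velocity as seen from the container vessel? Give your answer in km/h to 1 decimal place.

51.7 km/h

Taking east as x and north as y: patrol boat velocity = (0.000, 39.000) km/h; container vessel velocity = (34.000, 0.000) km/h.
Velocity of patrol boat relative to container vessel = (0.000, 39.000) − (34.000, 0.000) = (-34.000, 39.000) km/h.
Magnitude = |(-34.000, 39.000)| = 51.740 km/h.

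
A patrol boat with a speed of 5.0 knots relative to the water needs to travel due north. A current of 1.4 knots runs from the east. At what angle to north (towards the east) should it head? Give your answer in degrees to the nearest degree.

The current pushes perpendicular to the desired track; the heading must have a component into the current equal to 1.4 knots: 5.0 sin θ = 1.4.
sin θ = 0.2800, so θ = 16.260°.

16°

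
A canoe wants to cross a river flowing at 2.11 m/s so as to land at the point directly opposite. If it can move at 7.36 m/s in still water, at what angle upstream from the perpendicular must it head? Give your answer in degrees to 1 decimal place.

To cancel the current, the upstream component of the canoe's velocity must equal the flow: 7.36 sin θ = 2.11.
sin θ = 2.11 / 7.36 = 0.2867.
θ = arcsin(0.2867) = 16.660°.

16.7°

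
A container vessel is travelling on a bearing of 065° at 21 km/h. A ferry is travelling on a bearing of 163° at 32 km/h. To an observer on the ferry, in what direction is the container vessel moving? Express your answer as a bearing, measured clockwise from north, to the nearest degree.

Taking east as x and north as y: container vessel velocity = (19.032, 8.875) km/h; ferry velocity = (9.356, -30.602) km/h.
Velocity of container vessel relative to ferry = (19.032, 8.875) − (9.356, -30.602) = (9.677, 39.477) km/h.
Bearing = atan2(9.68, 39.48) = 13.77° clockwise from north.

014°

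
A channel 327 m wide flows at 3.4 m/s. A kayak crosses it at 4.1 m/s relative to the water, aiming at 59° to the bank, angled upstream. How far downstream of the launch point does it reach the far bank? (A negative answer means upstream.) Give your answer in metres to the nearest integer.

Perpendicular speed = 3.514 m/s; crossing time = 327 / 3.514 = 93.046 s.
Net downstream speed = 1.288 m/s.
Drift = 1.288 × 93.046 = 119.875 m (downstream).

120 m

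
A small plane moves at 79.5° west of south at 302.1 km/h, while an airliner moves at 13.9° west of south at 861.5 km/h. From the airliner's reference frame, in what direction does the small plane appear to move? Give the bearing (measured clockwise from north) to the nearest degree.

Taking east as x and north as y: small plane velocity = (-297.041, -55.053) km/h; airliner velocity = (-206.956, -836.272) km/h.
Velocity of small plane relative to airliner = (-297.041, -55.053) − (-206.956, -836.272) = (-90.085, 781.219) km/h.
Bearing = atan2(-90.08, 781.22) = 353.42° clockwise from north.

353°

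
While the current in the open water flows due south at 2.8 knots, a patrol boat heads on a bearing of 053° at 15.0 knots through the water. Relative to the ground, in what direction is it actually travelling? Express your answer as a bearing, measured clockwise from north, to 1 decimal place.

062.5°

Taking east as x and north as y: velocity relative to the water = (11.980, 9.027) knots; the water relative to ground = (0.000, -2.800) knots.
Velocity relative to ground = (11.980, 9.027) + (0.000, -2.800) = (11.980, 6.227) knots.
Bearing = atan2(11.98, 6.23) = 62.53° clockwise from north.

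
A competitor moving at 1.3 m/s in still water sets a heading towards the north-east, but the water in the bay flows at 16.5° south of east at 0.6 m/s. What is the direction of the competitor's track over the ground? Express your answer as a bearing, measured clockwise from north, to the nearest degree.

Taking east as x and north as y: velocity relative to the water = (0.919, 0.919) m/s; the water relative to ground = (0.575, -0.170) m/s.
Velocity relative to ground = (0.919, 0.919) + (0.575, -0.170) = (1.495, 0.749) m/s.
Bearing = atan2(1.49, 0.75) = 63.39° clockwise from north.

063°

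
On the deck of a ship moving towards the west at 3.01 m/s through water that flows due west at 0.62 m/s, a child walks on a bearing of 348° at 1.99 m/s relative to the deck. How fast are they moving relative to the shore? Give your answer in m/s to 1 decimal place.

4.5 m/s

In east/north components (m/s): child relative to ship = (-0.414, 1.947); ship relative to water = (-3.010, 0.000); water relative to ground = (-0.620, 0.000).
Sum = (-4.044, 1.947) m/s.
Speed = |(-4.044, 1.947)| = 4.488 m/s.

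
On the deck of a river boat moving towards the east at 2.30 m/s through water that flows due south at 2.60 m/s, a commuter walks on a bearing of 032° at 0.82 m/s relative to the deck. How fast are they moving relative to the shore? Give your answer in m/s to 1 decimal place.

In east/north components (m/s): commuter relative to river boat = (0.435, 0.695); river boat relative to water = (2.300, 0.000); water relative to ground = (0.000, -2.600).
Sum = (2.735, -1.905) m/s.
Speed = |(2.735, -1.905)| = 3.332 m/s.

3.3 m/s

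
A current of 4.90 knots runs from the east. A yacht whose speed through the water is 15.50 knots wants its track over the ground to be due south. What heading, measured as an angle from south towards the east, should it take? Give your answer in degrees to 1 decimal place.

The current pushes perpendicular to the desired track; the heading must have a component into the current equal to 4.90 knots: 15.50 sin θ = 4.90.
sin θ = 0.3161, so θ = 18.429°.

18.4°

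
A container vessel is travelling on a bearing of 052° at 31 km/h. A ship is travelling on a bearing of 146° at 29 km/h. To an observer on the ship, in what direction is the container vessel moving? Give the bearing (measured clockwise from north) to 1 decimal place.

010.8°

Taking east as x and north as y: container vessel velocity = (24.428, 19.086) km/h; ship velocity = (16.217, -24.042) km/h.
Velocity of container vessel relative to ship = (24.428, 19.086) − (16.217, -24.042) = (8.212, 43.128) km/h.
Bearing = atan2(8.21, 43.13) = 10.78° clockwise from north.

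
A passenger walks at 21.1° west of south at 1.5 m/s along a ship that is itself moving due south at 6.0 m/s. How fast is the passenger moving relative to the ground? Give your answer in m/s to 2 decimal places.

Taking east as x and north as y: ship velocity = (0.000, -6.000) m/s; passenger velocity relative to ship = (-0.540, -1.399) m/s.
Velocity relative to ground = (0.000, -6.000) + (-0.540, -1.399) = (-0.540, -7.399) m/s.
Speed = |(-0.540, -7.399)| = 7.419 m/s.

7.42 m/s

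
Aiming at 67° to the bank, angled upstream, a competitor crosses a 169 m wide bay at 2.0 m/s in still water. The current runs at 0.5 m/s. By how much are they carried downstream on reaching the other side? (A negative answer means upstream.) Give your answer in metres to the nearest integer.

Perpendicular speed = 1.841 m/s; crossing time = 169 / 1.841 = 91.797 s.
Net downstream speed = -0.281 m/s.
Drift = -0.281 × 91.797 = -25.838 m (upstream).

-26 m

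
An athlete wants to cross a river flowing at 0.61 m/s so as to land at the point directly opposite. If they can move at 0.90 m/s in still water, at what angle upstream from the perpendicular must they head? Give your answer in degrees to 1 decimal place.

To cancel the current, the upstream component of the athlete's velocity must equal the flow: 0.90 sin θ = 0.61.
sin θ = 0.61 / 0.90 = 0.6778.
θ = arcsin(0.6778) = 42.670°.

42.7°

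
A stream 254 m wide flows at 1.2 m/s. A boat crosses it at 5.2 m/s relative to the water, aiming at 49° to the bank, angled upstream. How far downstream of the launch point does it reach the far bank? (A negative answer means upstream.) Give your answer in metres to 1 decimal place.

Perpendicular speed = 3.924 m/s; crossing time = 254 / 3.924 = 64.722 s.
Net downstream speed = -2.212 m/s.
Drift = -2.212 × 64.722 = -143.133 m (upstream).

-143.1 m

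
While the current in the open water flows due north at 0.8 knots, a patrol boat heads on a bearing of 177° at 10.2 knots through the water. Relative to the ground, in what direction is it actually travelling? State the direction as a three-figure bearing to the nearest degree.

Taking east as x and north as y: velocity relative to the water = (0.534, -10.186) knots; the water relative to ground = (0.000, 0.800) knots.
Velocity relative to ground = (0.534, -10.186) + (0.000, 0.800) = (0.534, -9.386) knots.
Bearing = atan2(0.53, -9.39) = 176.74° clockwise from north.

177°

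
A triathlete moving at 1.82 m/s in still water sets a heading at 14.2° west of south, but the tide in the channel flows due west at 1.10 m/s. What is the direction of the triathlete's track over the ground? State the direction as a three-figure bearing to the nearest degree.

221°

Taking east as x and north as y: velocity relative to the water = (-0.446, -1.764) m/s; the water relative to ground = (-1.100, 0.000) m/s.
Velocity relative to ground = (-0.446, -1.764) + (-1.100, 0.000) = (-1.546, -1.764) m/s.
Bearing = atan2(-1.55, -1.76) = 221.23° clockwise from north.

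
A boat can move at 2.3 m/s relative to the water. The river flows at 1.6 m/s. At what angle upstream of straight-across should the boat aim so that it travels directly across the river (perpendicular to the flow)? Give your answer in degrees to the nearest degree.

44°

To cancel the current, the upstream component of the boat's velocity must equal the flow: 2.3 sin θ = 1.6.
sin θ = 1.6 / 2.3 = 0.6957.
θ = arcsin(0.6957) = 44.079°.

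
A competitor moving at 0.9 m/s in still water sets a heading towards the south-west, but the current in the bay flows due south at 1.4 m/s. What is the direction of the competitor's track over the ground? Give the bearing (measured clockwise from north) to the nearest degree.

197°

Taking east as x and north as y: velocity relative to the water = (-0.636, -0.636) m/s; the water relative to ground = (0.000, -1.400) m/s.
Velocity relative to ground = (-0.636, -0.636) + (0.000, -1.400) = (-0.636, -2.036) m/s.
Bearing = atan2(-0.64, -2.04) = 197.35° clockwise from north.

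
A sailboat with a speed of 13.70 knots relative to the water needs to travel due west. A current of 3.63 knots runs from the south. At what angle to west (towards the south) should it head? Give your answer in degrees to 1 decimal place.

15.4°

The current pushes perpendicular to the desired track; the heading must have a component into the current equal to 3.63 knots: 13.70 sin θ = 3.63.
sin θ = 0.2650, so θ = 15.365°.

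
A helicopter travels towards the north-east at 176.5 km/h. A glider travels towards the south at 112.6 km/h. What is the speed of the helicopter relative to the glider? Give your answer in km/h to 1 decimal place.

268.2 km/h

Taking east as x and north as y: helicopter velocity = (124.804, 124.804) km/h; glider velocity = (0.000, -112.600) km/h.
Velocity of helicopter relative to glider = (124.804, 124.804) − (0.000, -112.600) = (124.804, 237.404) km/h.
Magnitude = |(124.804, 237.404)| = 268.211 km/h.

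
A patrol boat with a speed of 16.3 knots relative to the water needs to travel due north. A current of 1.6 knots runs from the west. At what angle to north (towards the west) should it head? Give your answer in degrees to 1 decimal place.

The current pushes perpendicular to the desired track; the heading must have a component into the current equal to 1.6 knots: 16.3 sin θ = 1.6.
sin θ = 0.0982, so θ = 5.633°.

5.6°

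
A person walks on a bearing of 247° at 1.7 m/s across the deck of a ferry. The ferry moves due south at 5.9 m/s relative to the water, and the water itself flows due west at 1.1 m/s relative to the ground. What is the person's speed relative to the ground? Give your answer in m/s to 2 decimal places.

In east/north components (m/s): person relative to ferry = (-1.565, -0.664); ferry relative to water = (0.000, -5.900); water relative to ground = (-1.100, 0.000).
Sum = (-2.665, -6.564) m/s.
Speed = |(-2.665, -6.564)| = 7.085 m/s.

7.08 m/s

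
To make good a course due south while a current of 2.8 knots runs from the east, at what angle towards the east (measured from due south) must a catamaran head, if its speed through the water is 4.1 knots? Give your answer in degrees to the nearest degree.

43°

The current pushes perpendicular to the desired track; the heading must have a component into the current equal to 2.8 knots: 4.1 sin θ = 2.8.
sin θ = 0.6829, so θ = 43.073°.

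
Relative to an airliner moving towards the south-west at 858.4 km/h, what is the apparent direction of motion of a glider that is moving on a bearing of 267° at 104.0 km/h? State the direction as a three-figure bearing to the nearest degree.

Taking east as x and north as y: glider velocity = (-103.857, -5.443) km/h; airliner velocity = (-606.980, -606.980) km/h.
Velocity of glider relative to airliner = (-103.857, -5.443) − (-606.980, -606.980) = (503.123, 601.538) km/h.
Bearing = atan2(503.12, 601.54) = 39.91° clockwise from north.

040°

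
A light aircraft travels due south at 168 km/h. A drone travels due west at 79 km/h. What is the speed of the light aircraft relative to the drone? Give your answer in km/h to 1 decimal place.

185.6 km/h

Taking east as x and north as y: light aircraft velocity = (0.000, -168.000) km/h; drone velocity = (-79.000, 0.000) km/h.
Velocity of light aircraft relative to drone = (0.000, -168.000) − (-79.000, 0.000) = (79.000, -168.000) km/h.
Magnitude = |(79.000, -168.000)| = 185.648 km/h.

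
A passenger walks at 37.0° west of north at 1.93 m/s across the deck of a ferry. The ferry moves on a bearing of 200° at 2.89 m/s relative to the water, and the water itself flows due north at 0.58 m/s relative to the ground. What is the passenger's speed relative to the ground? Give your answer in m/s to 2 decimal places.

In east/north components (m/s): passenger relative to ferry = (-1.162, 1.541); ferry relative to water = (-0.988, -2.716); water relative to ground = (0.000, 0.580).
Sum = (-2.150, -0.594) m/s.
Speed = |(-2.150, -0.594)| = 2.231 m/s.

2.23 m/s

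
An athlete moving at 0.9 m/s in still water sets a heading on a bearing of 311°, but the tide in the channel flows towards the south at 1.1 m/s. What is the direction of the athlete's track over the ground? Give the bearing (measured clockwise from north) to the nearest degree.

233°

Taking east as x and north as y: velocity relative to the water = (-0.679, 0.590) m/s; the water relative to ground = (0.000, -1.100) m/s.
Velocity relative to ground = (-0.679, 0.590) + (0.000, -1.100) = (-0.679, -0.510) m/s.
Bearing = atan2(-0.68, -0.51) = 233.12° clockwise from north.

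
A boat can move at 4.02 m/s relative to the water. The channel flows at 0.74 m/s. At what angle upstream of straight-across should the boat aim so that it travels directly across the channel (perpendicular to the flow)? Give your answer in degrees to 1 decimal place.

To cancel the current, the upstream component of the boat's velocity must equal the flow: 4.02 sin θ = 0.74.
sin θ = 0.74 / 4.02 = 0.1841.
θ = arcsin(0.1841) = 10.607°.

10.6°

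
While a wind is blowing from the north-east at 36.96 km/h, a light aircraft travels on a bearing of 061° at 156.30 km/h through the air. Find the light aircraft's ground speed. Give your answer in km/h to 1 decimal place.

121.2 km/h

Taking east as x and north as y: velocity relative to the air = (136.703, 75.776) km/h; the air relative to ground = (-26.135, -26.135) km/h.
Velocity relative to ground = (136.703, 75.776) + (-26.135, -26.135) = (110.568, 49.641) km/h.
Speed = |(110.568, 49.641)| = 121.201 km/h.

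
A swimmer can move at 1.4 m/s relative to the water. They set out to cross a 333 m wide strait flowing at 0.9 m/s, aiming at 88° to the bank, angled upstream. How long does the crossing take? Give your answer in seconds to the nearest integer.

The component of the swimmer's velocity perpendicular to the bank is 1.4 × sin 88° = 1.399 m/s.
The flow acts along the bank and has no component across it.
Time = 333 / 1.399 = 238.002 s.

238 s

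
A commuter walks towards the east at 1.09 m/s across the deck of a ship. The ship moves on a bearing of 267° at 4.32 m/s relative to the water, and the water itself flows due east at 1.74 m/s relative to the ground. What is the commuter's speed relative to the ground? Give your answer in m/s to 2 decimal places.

1.50 m/s

In east/north components (m/s): commuter relative to ship = (1.090, 0.000); ship relative to water = (-4.314, -0.226); water relative to ground = (1.740, 0.000).
Sum = (-1.484, -0.226) m/s.
Speed = |(-1.484, -0.226)| = 1.501 m/s.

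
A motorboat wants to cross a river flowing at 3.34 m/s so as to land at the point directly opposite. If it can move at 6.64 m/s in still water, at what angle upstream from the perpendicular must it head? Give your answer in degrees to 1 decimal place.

To cancel the current, the upstream component of the motorboat's velocity must equal the flow: 6.64 sin θ = 3.34.
sin θ = 3.34 / 6.64 = 0.5030.
θ = arcsin(0.5030) = 30.199°.

30.2°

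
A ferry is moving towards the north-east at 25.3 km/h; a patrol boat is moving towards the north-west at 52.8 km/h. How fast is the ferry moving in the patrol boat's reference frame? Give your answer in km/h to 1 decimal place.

58.5 km/h

Taking east as x and north as y: ferry velocity = (17.890, 17.890) km/h; patrol boat velocity = (-37.335, 37.335) km/h.
Velocity of ferry relative to patrol boat = (17.890, 17.890) − (-37.335, 37.335) = (55.225, -19.445) km/h.
Magnitude = |(55.225, -19.445)| = 58.549 km/h.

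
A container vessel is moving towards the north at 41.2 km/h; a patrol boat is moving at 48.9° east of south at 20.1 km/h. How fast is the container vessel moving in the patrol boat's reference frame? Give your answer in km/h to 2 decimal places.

Taking east as x and north as y: container vessel velocity = (0.000, 41.200) km/h; patrol boat velocity = (15.147, -13.213) km/h.
Velocity of container vessel relative to patrol boat = (0.000, 41.200) − (15.147, -13.213) = (-15.147, 54.413) km/h.
Magnitude = |(-15.147, 54.413)| = 56.482 km/h.

56.48 km/h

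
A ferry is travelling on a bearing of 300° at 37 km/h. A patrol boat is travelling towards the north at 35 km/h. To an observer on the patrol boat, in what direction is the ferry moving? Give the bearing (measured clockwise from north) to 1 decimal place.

Taking east as x and north as y: ferry velocity = (-32.043, 18.500) km/h; patrol boat velocity = (0.000, 35.000) km/h.
Velocity of ferry relative to patrol boat = (-32.043, 18.500) − (0.000, 35.000) = (-32.043, -16.500) km/h.
Bearing = atan2(-32.04, -16.50) = 242.75° clockwise from north.

242.8°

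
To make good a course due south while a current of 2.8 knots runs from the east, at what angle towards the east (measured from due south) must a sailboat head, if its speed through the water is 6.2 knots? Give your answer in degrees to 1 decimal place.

26.8°

The current pushes perpendicular to the desired track; the heading must have a component into the current equal to 2.8 knots: 6.2 sin θ = 2.8.
sin θ = 0.4516, so θ = 26.847°.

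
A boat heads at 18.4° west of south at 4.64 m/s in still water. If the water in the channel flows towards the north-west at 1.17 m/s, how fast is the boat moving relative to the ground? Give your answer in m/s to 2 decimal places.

4.25 m/s

Taking east as x and north as y: velocity relative to the water = (-1.465, -4.403) m/s; the water relative to ground = (-0.827, 0.827) m/s.
Velocity relative to ground = (-1.465, -4.403) + (-0.827, 0.827) = (-2.292, -3.575) m/s.
Speed = |(-2.292, -3.575)| = 4.247 m/s.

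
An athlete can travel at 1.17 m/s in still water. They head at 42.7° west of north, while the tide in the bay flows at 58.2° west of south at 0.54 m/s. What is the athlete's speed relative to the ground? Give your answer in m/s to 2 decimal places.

1.38 m/s

Taking east as x and north as y: velocity relative to the water = (-0.793, 0.860) m/s; the water relative to ground = (-0.459, -0.285) m/s.
Velocity relative to ground = (-0.793, 0.860) + (-0.459, -0.285) = (-1.252, 0.575) m/s.
Speed = |(-1.252, 0.575)| = 1.378 m/s.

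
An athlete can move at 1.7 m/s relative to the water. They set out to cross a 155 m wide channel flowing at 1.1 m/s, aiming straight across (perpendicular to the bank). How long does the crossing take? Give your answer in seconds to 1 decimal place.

The component of the athlete's velocity perpendicular to the bank is 1.7 m/s.
The current is parallel to the bank, so it does not affect the crossing time.
Time = 155 / 1.700 = 91.176 s.

91.2 s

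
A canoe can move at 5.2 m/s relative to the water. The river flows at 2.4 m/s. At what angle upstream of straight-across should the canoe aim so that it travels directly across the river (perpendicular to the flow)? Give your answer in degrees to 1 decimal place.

To cancel the current, the upstream component of the canoe's velocity must equal the flow: 5.2 sin θ = 2.4.
sin θ = 2.4 / 5.2 = 0.4615.
θ = arcsin(0.4615) = 27.486°.

27.5°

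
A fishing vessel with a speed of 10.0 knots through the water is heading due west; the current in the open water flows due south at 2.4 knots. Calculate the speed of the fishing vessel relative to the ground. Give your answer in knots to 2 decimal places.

10.28 knots

Taking east as x and north as y: velocity relative to the water = (-10.000, 0.000) knots; the water relative to ground = (0.000, -2.400) knots.
Velocity relative to ground = (-10.000, 0.000) + (0.000, -2.400) = (-10.000, -2.400) knots.
Speed = |(-10.000, -2.400)| = 10.284 knots.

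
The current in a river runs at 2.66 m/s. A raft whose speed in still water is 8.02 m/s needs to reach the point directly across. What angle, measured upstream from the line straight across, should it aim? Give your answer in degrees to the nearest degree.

To cancel the current, the upstream component of the raft's velocity must equal the flow: 8.02 sin θ = 2.66.
sin θ = 2.66 / 8.02 = 0.3317.
θ = arcsin(0.3317) = 19.370°.

19°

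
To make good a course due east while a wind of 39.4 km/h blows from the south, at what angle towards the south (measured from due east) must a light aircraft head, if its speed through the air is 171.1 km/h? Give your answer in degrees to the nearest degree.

13°

The wind pushes perpendicular to the desired track; the heading must have a component into the wind equal to 39.4 km/h: 171.1 sin θ = 39.4.
sin θ = 0.2303, so θ = 13.313°.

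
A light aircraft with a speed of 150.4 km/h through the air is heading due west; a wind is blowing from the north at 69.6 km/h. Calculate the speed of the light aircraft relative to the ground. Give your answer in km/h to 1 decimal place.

Taking east as x and north as y: velocity relative to the air = (-150.400, 0.000) km/h; the air relative to ground = (0.000, -69.600) km/h.
Velocity relative to ground = (-150.400, 0.000) + (0.000, -69.600) = (-150.400, -69.600) km/h.
Speed = |(-150.400, -69.600)| = 165.724 km/h.

165.7 km/h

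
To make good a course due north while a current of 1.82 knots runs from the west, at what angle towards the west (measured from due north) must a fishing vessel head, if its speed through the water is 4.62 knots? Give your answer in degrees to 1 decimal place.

23.2°

The current pushes perpendicular to the desired track; the heading must have a component into the current equal to 1.82 knots: 4.62 sin θ = 1.82.
sin θ = 0.3939, so θ = 23.200°.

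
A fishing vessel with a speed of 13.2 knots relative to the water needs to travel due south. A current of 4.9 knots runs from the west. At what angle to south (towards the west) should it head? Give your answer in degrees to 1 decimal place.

21.8°

The current pushes perpendicular to the desired track; the heading must have a component into the current equal to 4.9 knots: 13.2 sin θ = 4.9.
sin θ = 0.3712, so θ = 21.790°.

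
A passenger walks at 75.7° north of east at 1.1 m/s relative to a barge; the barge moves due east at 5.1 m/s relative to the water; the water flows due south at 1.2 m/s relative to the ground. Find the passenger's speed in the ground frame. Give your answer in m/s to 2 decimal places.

In east/north components (m/s): passenger relative to barge = (0.272, 1.066); barge relative to water = (5.100, 0.000); water relative to ground = (0.000, -1.200).
Sum = (5.372, -0.134) m/s.
Speed = |(5.372, -0.134)| = 5.373 m/s.

5.37 m/s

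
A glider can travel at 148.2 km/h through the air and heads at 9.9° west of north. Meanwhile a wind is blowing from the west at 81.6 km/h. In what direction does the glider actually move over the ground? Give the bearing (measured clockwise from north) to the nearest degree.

021°

Taking east as x and north as y: velocity relative to the air = (-25.480, 145.993) km/h; the air relative to ground = (81.600, 0.000) km/h.
Velocity relative to ground = (-25.480, 145.993) + (81.600, 0.000) = (56.120, 145.993) km/h.
Bearing = atan2(56.12, 145.99) = 21.03° clockwise from north.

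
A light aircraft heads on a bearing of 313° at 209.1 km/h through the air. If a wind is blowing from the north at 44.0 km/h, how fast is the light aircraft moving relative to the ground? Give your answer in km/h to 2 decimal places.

Taking east as x and north as y: velocity relative to the air = (-152.926, 142.606) km/h; the air relative to ground = (0.000, -44.000) km/h.
Velocity relative to ground = (-152.926, 142.606) + (0.000, -44.000) = (-152.926, 98.606) km/h.
Speed = |(-152.926, 98.606)| = 181.960 km/h.

181.96 km/h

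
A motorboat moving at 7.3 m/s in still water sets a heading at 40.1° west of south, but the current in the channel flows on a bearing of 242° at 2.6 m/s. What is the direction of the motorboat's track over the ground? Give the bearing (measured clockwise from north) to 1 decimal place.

Taking east as x and north as y: velocity relative to the water = (-4.702, -5.584) m/s; the water relative to ground = (-2.296, -1.221) m/s.
Velocity relative to ground = (-4.702, -5.584) + (-2.296, -1.221) = (-6.998, -6.805) m/s.
Bearing = atan2(-7.00, -6.80) = 225.80° clockwise from north.

225.8°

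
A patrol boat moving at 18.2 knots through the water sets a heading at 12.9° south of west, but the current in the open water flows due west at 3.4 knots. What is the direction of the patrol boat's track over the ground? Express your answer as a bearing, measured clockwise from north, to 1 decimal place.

259.1°

Taking east as x and north as y: velocity relative to the water = (-17.741, -4.063) knots; the water relative to ground = (-3.400, 0.000) knots.
Velocity relative to ground = (-17.741, -4.063) + (-3.400, 0.000) = (-21.141, -4.063) knots.
Bearing = atan2(-21.14, -4.06) = 259.12° clockwise from north.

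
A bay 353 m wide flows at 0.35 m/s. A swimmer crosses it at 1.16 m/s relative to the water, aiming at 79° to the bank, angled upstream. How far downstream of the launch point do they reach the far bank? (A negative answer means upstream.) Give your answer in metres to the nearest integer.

40 m

Perpendicular speed = 1.139 m/s; crossing time = 353 / 1.139 = 310.006 s.
Net downstream speed = 0.129 m/s.
Drift = 0.129 × 310.006 = 39.886 m (downstream).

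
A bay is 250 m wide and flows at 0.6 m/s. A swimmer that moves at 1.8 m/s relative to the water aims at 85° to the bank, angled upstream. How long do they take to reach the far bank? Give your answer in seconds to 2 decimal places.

139.42 s

The component of the swimmer's velocity perpendicular to the bank is 1.8 × sin 85° = 1.793 m/s.
The flow acts along the bank and has no component across it.
Time = 250 / 1.793 = 139.419 s.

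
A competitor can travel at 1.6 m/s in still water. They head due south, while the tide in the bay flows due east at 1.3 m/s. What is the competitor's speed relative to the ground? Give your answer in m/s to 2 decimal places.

2.06 m/s

Taking east as x and north as y: velocity relative to the water = (0.000, -1.600) m/s; the water relative to ground = (1.300, 0.000) m/s.
Velocity relative to ground = (0.000, -1.600) + (1.300, 0.000) = (1.300, -1.600) m/s.
Speed = |(1.300, -1.600)| = 2.062 m/s.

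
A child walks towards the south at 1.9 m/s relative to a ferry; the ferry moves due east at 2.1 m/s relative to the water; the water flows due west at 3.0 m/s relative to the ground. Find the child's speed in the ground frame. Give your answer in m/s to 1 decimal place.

2.1 m/s

In east/north components (m/s): child relative to ferry = (0.000, -1.900); ferry relative to water = (2.100, 0.000); water relative to ground = (-3.000, 0.000).
Sum = (-0.900, -1.900) m/s.
Speed = |(-0.900, -1.900)| = 2.102 m/s.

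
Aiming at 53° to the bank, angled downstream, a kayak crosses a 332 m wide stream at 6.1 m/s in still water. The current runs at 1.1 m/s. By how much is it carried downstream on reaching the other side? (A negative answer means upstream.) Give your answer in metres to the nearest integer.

Perpendicular speed = 4.872 m/s; crossing time = 332 / 4.872 = 68.149 s.
Net downstream speed = 4.771 m/s.
Drift = 4.771 × 68.149 = 325.144 m (downstream).

325 m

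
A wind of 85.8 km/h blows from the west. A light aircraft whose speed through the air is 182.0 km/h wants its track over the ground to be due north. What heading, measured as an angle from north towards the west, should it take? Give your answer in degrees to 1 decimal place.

The wind pushes perpendicular to the desired track; the heading must have a component into the wind equal to 85.8 km/h: 182.0 sin θ = 85.8.
sin θ = 0.4714, so θ = 28.127°.

28.1°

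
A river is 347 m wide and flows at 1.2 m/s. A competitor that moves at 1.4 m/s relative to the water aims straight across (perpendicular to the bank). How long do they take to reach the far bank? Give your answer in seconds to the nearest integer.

The component of the competitor's velocity perpendicular to the bank is 1.4 m/s.
The flow acts along the bank and has no component across it.
Time = 347 / 1.400 = 247.857 s.

248 s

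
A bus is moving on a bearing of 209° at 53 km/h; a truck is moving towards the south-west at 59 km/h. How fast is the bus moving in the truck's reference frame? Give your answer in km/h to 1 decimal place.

Taking east as x and north as y: bus velocity = (-25.695, -46.355) km/h; truck velocity = (-41.719, -41.719) km/h.
Velocity of bus relative to truck = (-25.695, -46.355) − (-41.719, -41.719) = (16.024, -4.636) km/h.
Magnitude = |(16.024, -4.636)| = 16.681 km/h.

16.7 km/h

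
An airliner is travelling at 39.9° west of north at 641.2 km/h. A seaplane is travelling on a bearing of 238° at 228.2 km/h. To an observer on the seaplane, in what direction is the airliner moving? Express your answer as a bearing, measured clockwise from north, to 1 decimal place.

340.4°

Taking east as x and north as y: airliner velocity = (-411.298, 491.906) km/h; seaplane velocity = (-193.525, -120.928) km/h.
Velocity of airliner relative to seaplane = (-411.298, 491.906) − (-193.525, -120.928) = (-217.773, 612.834) km/h.
Bearing = atan2(-217.77, 612.83) = 340.44° clockwise from north.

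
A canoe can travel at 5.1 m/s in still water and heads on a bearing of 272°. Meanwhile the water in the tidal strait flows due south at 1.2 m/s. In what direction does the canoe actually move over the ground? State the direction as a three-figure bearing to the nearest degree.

Taking east as x and north as y: velocity relative to the water = (-5.097, 0.178) m/s; the water relative to ground = (0.000, -1.200) m/s.
Velocity relative to ground = (-5.097, 0.178) + (0.000, -1.200) = (-5.097, -1.022) m/s.
Bearing = atan2(-5.10, -1.02) = 258.66° clockwise from north.

259°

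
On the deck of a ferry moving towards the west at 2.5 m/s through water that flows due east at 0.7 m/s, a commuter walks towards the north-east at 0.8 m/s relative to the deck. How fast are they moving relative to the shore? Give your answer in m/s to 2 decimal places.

1.36 m/s

In east/north components (m/s): commuter relative to ferry = (0.566, 0.566); ferry relative to water = (-2.500, 0.000); water relative to ground = (0.700, 0.000).
Sum = (-1.234, 0.566) m/s.
Speed = |(-1.234, 0.566)| = 1.358 m/s.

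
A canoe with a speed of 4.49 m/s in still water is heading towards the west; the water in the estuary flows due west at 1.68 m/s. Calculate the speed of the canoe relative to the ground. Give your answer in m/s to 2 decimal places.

6.17 m/s

Taking east as x and north as y: velocity relative to the water = (-4.490, 0.000) m/s; the water relative to ground = (-1.680, 0.000) m/s.
Velocity relative to ground = (-4.490, 0.000) + (-1.680, 0.000) = (-6.170, 0.000) m/s.
Speed = |(-6.170, 0.000)| = 6.170 m/s.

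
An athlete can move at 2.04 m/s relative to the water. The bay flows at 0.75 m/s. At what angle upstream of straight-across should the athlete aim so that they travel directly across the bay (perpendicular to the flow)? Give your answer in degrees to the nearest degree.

22°

To cancel the current, the upstream component of the athlete's velocity must equal the flow: 2.04 sin θ = 0.75.
sin θ = 0.75 / 2.04 = 0.3676.
θ = arcsin(0.3676) = 21.571°.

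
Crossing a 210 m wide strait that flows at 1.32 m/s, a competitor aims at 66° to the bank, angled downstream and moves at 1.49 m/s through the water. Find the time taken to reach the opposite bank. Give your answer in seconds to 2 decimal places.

The component of the competitor's velocity perpendicular to the bank is 1.49 × sin 66° = 1.361 m/s.
Only the cross-stream component determines the crossing time; the current contributes nothing perpendicular to the bank.
Time = 210 / 1.361 = 154.278 s.

154.28 s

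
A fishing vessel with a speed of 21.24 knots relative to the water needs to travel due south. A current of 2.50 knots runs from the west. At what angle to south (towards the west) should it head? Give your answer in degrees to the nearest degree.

7°

The current pushes perpendicular to the desired track; the heading must have a component into the current equal to 2.50 knots: 21.24 sin θ = 2.50.
sin θ = 0.1177, so θ = 6.760°.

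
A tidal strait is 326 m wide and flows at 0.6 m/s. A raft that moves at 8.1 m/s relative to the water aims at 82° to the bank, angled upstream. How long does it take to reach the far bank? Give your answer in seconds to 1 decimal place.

The component of the raft's velocity perpendicular to the bank is 8.1 × sin 82° = 8.021 m/s.
Only the cross-stream component determines the crossing time; the current contributes nothing perpendicular to the bank.
Time = 326 / 8.021 = 40.642 s.

40.6 s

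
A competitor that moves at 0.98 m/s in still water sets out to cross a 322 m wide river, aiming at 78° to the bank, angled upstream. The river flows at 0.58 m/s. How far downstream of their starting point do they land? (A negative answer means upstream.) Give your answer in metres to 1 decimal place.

Perpendicular speed = 0.959 m/s; crossing time = 322 / 0.959 = 335.912 s.
Net downstream speed = 0.376 m/s.
Drift = 0.376 × 335.912 = 126.386 m (downstream).

126.4 m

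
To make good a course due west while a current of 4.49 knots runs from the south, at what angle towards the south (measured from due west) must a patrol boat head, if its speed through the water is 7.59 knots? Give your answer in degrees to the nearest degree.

36°

The current pushes perpendicular to the desired track; the heading must have a component into the current equal to 4.49 knots: 7.59 sin θ = 4.49.
sin θ = 0.5916, so θ = 36.268°.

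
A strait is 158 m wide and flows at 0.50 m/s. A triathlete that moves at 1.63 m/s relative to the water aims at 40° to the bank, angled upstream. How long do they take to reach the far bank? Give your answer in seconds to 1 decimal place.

The component of the triathlete's velocity perpendicular to the bank is 1.63 × sin 40° = 1.048 m/s.
The flow acts along the bank and has no component across it.
Time = 158 / 1.048 = 150.800 s.

150.8 s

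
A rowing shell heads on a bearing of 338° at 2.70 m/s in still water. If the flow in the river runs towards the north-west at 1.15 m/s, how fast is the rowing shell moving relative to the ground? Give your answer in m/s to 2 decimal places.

3.79 m/s

Taking east as x and north as y: velocity relative to the water = (-1.011, 2.503) m/s; the water relative to ground = (-0.813, 0.813) m/s.
Velocity relative to ground = (-1.011, 2.503) + (-0.813, 0.813) = (-1.825, 3.317) m/s.
Speed = |(-1.825, 3.317)| = 3.785 m/s.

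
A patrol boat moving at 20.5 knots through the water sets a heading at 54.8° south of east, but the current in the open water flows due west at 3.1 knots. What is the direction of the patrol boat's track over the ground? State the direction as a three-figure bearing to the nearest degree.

153°

Taking east as x and north as y: velocity relative to the water = (11.817, -16.751) knots; the water relative to ground = (-3.100, 0.000) knots.
Velocity relative to ground = (11.817, -16.751) + (-3.100, 0.000) = (8.717, -16.751) knots.
Bearing = atan2(8.72, -16.75) = 152.51° clockwise from north.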